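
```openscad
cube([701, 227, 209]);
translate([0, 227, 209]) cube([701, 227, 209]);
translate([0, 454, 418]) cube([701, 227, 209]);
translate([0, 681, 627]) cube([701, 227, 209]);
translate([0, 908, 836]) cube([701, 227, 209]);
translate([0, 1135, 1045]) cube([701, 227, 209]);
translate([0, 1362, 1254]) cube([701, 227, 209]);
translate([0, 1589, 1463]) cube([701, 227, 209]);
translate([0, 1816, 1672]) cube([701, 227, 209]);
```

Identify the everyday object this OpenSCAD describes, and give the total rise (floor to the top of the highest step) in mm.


A staircase. The total rise is 1881 mm.

9 identical blocks, each offset up and back from the previous — a staircase. Each step is 209 mm tall and there are 9 of them, so the total rise is 9 × 209 = 1881 mm.


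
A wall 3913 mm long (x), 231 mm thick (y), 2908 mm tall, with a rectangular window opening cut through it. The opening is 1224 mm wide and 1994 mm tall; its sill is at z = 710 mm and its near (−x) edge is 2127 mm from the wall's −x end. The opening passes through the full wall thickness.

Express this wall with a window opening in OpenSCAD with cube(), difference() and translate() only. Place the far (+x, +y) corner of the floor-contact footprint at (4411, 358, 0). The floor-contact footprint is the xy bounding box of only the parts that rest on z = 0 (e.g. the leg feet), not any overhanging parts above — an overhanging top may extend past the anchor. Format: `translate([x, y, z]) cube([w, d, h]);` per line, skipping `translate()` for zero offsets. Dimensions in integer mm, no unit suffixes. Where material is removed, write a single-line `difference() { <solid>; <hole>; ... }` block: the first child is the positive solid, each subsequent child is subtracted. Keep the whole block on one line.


difference() { translate([498, 127, 0]) cube([3913, 231, 2908]); translate([2625, 127, 710]) cube([1224, 231, 1994]); }


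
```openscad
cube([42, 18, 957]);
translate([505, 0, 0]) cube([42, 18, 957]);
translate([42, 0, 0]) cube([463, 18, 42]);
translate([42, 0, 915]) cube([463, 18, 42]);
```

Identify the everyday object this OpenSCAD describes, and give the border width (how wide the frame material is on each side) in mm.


A picture frame. The border width is 42 mm.

Four thin pieces enclosing a rectangular opening — a picture frame. The two full-height stiles are 957 mm tall; the top rail sits at z = 915 and is 42 mm tall, so the border above the opening is 957 − 915 = 42 mm, matching the stile x-width.


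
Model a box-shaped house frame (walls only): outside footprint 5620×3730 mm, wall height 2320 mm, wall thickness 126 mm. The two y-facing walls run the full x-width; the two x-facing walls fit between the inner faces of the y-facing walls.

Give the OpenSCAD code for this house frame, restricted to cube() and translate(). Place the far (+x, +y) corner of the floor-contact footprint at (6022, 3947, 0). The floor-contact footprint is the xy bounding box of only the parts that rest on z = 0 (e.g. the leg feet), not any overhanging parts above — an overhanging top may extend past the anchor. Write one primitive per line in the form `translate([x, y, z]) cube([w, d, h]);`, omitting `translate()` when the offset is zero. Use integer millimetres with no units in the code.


translate([402, 217, 0]) cube([5620, 126, 2320]);
translate([402, 3821, 0]) cube([5620, 126, 2320]);
translate([402, 343, 0]) cube([126, 3478, 2320]);
translate([5896, 343, 0]) cube([126, 3478, 2320]);


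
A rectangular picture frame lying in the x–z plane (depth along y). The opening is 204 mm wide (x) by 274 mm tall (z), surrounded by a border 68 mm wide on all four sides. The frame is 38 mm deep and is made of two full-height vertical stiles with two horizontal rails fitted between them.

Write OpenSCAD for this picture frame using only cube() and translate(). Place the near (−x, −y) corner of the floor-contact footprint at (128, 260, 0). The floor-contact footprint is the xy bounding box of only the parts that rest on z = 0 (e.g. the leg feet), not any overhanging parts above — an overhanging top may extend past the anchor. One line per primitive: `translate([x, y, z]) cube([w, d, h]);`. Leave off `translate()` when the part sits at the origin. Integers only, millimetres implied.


translate([128, 260, 0]) cube([68, 38, 410]);
translate([400, 260, 0]) cube([68, 38, 410]);
translate([196, 260, 0]) cube([204, 38, 68]);
translate([196, 260, 342]) cube([204, 38, 68]);


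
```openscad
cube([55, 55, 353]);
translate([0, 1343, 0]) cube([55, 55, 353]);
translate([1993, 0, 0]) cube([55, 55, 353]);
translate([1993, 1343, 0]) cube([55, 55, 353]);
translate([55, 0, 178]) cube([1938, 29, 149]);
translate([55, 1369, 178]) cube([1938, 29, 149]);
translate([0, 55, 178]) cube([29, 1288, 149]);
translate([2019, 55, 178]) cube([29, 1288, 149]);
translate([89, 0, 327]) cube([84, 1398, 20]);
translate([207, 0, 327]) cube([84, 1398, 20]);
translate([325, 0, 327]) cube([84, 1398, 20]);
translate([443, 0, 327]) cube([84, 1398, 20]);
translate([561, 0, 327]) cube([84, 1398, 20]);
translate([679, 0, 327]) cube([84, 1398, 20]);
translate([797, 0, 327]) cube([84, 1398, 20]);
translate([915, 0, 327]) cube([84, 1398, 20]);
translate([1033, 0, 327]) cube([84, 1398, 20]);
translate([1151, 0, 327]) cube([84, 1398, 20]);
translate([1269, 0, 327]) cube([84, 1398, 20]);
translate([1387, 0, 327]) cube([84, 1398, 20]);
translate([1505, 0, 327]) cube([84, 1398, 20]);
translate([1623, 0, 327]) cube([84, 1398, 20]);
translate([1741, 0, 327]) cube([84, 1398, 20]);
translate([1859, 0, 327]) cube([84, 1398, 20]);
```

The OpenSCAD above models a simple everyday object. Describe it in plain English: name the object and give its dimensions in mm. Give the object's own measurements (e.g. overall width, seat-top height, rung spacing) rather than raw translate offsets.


A bed frame 2048 mm long (x) by 1398 mm wide (y). Four 55×55 mm corner posts, 353 mm tall, at the corners of the footprint. Four rails of 29 mm thickness and 149 mm height run between adjacent posts with their undersides at z = 178 mm, their outer faces flush with the outside of the frame (the two x-running rails run between the posts' inner faces; the two y-running rails run between the posts' inner faces). 16 slats, each 84 mm wide (x) and 20 mm thick, lie across the top of the two x-running rails, running the full 1398 mm width of the frame in y; along x they sit between the end posts with a 34 mm gap after the −x posts and between neighbouring slats, leaving 50 mm before the +x posts.


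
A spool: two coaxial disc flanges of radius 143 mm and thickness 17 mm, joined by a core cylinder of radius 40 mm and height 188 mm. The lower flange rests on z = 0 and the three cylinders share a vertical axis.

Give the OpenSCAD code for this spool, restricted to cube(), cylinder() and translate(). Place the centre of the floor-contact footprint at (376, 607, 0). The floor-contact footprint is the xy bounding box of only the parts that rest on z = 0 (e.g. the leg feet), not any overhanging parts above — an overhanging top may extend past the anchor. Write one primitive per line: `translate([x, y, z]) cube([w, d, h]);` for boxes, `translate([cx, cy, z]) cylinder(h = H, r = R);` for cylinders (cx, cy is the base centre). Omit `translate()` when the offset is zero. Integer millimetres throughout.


translate([376, 607, 0]) cylinder(h = 17, r = 143);
translate([376, 607, 17]) cylinder(h = 188, r = 40);
translate([376, 607, 205]) cylinder(h = 17, r = 143);


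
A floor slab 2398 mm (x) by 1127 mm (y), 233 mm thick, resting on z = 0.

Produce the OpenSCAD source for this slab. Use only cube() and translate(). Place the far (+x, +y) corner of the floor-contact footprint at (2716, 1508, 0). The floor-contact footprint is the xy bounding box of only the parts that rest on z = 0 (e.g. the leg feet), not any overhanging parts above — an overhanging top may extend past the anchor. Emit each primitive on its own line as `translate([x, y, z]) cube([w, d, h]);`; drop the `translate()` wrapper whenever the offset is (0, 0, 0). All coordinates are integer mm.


translate([318, 381, 0]) cube([2398, 1127, 233]);


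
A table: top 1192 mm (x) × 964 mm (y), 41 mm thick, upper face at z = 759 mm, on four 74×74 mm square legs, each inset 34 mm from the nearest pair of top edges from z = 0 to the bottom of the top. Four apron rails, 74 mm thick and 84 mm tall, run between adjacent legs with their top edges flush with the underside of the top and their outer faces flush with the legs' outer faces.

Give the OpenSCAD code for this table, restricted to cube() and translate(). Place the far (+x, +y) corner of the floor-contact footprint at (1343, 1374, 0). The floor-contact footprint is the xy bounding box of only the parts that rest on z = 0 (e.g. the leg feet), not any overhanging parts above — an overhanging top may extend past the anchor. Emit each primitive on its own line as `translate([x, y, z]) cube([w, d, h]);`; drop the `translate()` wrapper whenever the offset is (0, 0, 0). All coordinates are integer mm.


translate([185, 444, 718]) cube([1192, 964, 41]);
translate([219, 478, 0]) cube([74, 74, 718]);
translate([1269, 478, 0]) cube([74, 74, 718]);
translate([219, 1300, 0]) cube([74, 74, 718]);
translate([1269, 1300, 0]) cube([74, 74, 718]);
translate([293, 478, 634]) cube([976, 74, 84]);
translate([293, 1300, 634]) cube([976, 74, 84]);
translate([219, 552, 634]) cube([74, 748, 84]);
translate([1269, 552, 634]) cube([74, 748, 84]);


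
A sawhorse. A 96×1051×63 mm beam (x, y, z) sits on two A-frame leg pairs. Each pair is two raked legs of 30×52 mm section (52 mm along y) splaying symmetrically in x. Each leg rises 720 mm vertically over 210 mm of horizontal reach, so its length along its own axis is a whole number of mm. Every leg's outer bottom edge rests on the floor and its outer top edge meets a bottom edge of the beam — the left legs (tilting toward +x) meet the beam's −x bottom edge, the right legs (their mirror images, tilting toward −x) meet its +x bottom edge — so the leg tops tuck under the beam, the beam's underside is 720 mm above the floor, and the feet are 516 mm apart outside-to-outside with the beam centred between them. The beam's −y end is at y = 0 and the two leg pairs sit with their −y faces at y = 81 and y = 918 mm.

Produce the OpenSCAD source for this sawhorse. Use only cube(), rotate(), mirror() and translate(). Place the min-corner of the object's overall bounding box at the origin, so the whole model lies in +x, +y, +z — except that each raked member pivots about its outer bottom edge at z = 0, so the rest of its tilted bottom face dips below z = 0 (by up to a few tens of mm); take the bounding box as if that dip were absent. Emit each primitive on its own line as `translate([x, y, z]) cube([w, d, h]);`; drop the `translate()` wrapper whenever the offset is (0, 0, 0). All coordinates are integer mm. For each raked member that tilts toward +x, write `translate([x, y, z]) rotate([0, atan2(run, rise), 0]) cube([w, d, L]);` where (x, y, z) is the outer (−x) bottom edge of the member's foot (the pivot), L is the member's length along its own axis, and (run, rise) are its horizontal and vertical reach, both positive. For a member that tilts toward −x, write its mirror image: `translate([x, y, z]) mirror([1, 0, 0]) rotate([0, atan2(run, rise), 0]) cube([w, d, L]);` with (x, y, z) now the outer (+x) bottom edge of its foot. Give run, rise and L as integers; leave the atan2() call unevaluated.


translate([210, 0, 720]) cube([96, 1051, 63]);
translate([0, 81, 0]) rotate([0, atan2(210, 720), 0]) cube([30, 52, 750]);
translate([516, 81, 0]) mirror([1, 0, 0]) rotate([0, atan2(210, 720), 0]) cube([30, 52, 750]);
translate([0, 918, 0]) rotate([0, atan2(210, 720), 0]) cube([30, 52, 750]);
translate([516, 918, 0]) mirror([1, 0, 0]) rotate([0, atan2(210, 720), 0]) cube([30, 52, 750]);


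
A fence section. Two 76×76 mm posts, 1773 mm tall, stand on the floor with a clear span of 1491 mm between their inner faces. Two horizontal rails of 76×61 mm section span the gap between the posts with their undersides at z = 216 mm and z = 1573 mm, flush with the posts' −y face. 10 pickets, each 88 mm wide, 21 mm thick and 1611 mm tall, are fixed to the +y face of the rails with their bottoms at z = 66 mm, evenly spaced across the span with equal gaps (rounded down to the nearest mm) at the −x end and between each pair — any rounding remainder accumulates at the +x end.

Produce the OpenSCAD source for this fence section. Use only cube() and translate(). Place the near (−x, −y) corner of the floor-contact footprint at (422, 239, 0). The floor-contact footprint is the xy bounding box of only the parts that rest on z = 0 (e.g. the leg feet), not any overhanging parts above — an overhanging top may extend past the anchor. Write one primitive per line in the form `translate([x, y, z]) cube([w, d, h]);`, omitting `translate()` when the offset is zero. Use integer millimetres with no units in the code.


translate([422, 239, 0]) cube([76, 76, 1773]);
translate([1989, 239, 0]) cube([76, 76, 1773]);
translate([498, 239, 216]) cube([1491, 76, 61]);
translate([498, 239, 1573]) cube([1491, 76, 61]);
translate([553, 315, 66]) cube([88, 21, 1611]);
translate([696, 315, 66]) cube([88, 21, 1611]);
translate([839, 315, 66]) cube([88, 21, 1611]);
translate([982, 315, 66]) cube([88, 21, 1611]);
translate([1125, 315, 66]) cube([88, 21, 1611]);
translate([1268, 315, 66]) cube([88, 21, 1611]);
translate([1411, 315, 66]) cube([88, 21, 1611]);
translate([1554, 315, 66]) cube([88, 21, 1611]);
translate([1697, 315, 66]) cube([88, 21, 1611]);
translate([1840, 315, 66]) cube([88, 21, 1611]);


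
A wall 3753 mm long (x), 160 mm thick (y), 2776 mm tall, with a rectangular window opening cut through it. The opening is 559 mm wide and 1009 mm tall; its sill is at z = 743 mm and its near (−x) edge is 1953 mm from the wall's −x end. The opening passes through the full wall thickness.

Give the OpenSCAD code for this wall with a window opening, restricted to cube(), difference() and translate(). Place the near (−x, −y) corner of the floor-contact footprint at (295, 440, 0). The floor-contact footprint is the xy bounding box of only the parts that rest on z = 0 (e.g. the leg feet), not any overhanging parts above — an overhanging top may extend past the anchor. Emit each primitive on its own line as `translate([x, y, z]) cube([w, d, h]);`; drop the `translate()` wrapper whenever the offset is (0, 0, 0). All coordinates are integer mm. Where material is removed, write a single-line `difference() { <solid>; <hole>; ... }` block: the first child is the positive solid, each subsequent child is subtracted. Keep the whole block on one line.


difference() { translate([295, 440, 0]) cube([3753, 160, 2776]); translate([2248, 440, 743]) cube([559, 160, 1009]); }


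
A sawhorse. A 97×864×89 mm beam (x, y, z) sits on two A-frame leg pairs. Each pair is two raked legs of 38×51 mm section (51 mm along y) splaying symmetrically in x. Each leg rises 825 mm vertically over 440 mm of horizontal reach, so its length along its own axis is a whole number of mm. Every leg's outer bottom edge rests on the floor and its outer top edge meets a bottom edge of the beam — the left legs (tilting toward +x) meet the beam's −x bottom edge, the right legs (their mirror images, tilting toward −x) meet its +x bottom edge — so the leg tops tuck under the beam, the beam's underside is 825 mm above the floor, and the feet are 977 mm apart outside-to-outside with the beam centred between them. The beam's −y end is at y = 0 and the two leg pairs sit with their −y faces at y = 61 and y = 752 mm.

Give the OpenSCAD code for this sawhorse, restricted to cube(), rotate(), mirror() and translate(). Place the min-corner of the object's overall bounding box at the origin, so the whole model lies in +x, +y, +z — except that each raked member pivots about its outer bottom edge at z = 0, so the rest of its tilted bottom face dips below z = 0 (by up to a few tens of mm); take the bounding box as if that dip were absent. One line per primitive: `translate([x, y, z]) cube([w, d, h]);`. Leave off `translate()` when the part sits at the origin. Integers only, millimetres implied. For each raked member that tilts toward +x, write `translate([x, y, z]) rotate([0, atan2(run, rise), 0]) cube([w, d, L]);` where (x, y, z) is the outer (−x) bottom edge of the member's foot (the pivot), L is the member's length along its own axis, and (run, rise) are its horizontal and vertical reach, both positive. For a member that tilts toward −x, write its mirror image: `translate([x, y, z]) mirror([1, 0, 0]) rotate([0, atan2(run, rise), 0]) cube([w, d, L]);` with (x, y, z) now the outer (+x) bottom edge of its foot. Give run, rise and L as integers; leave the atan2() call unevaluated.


translate([440, 0, 825]) cube([97, 864, 89]);
translate([0, 61, 0]) rotate([0, atan2(440, 825), 0]) cube([38, 51, 935]);
translate([977, 61, 0]) mirror([1, 0, 0]) rotate([0, atan2(440, 825), 0]) cube([38, 51, 935]);
translate([0, 752, 0]) rotate([0, atan2(440, 825), 0]) cube([38, 51, 935]);
translate([977, 752, 0]) mirror([1, 0, 0]) rotate([0, atan2(440, 825), 0]) cube([38, 51, 935]);


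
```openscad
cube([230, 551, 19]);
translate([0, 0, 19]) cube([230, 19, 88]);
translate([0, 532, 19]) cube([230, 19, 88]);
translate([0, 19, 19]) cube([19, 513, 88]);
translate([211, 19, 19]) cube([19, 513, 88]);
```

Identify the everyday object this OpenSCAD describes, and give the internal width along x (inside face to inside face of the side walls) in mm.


An open box. The internal width is 192 mm.

A 230×551 base slab with four walls standing on it — an open box. The base is 230 mm wide and the walls are 19 mm thick, so the internal width is 230 − 2 × 19 = 192 mm.


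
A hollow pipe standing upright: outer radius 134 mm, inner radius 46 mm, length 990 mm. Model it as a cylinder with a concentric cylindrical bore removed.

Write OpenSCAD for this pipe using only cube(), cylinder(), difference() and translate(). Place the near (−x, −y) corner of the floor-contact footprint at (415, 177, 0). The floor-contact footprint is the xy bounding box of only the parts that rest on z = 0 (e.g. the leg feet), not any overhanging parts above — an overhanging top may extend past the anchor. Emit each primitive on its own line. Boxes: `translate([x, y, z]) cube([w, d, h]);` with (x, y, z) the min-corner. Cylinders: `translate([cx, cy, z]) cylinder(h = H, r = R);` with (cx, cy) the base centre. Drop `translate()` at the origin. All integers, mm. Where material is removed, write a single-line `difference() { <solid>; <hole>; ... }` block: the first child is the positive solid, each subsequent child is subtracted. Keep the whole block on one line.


difference() { translate([549, 311, 0]) cylinder(h = 990, r = 134); translate([549, 311, 0]) cylinder(h = 990, r = 46); }


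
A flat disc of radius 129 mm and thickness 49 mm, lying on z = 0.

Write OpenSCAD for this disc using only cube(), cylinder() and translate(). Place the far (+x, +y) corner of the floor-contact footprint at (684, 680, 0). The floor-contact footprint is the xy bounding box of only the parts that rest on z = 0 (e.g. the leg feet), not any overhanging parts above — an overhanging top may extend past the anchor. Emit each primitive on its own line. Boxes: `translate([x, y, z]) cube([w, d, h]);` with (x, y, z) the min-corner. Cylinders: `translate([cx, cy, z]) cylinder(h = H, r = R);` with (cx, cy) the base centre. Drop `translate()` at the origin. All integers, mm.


translate([555, 551, 0]) cylinder(h = 49, r = 129);


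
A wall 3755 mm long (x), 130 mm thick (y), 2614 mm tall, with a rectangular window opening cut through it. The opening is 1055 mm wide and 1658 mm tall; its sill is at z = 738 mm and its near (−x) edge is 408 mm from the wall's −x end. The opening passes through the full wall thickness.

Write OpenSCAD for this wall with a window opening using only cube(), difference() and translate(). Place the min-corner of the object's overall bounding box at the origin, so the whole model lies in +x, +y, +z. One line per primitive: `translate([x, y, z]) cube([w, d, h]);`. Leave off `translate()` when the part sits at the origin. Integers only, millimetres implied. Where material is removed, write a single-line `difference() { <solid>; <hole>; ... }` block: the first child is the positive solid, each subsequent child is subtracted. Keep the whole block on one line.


difference() { cube([3755, 130, 2614]); translate([408, 0, 738]) cube([1055, 130, 1658]); }


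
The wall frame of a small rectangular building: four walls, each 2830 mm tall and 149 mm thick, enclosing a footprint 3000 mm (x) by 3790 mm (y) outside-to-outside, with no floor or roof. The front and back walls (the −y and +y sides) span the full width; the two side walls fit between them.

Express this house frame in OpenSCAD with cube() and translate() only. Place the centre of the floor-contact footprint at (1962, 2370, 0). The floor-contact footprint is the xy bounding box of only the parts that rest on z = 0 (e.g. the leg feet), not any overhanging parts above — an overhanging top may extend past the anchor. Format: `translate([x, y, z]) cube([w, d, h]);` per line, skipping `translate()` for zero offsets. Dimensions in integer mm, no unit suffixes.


translate([462, 475, 0]) cube([3000, 149, 2830]);
translate([462, 4116, 0]) cube([3000, 149, 2830]);
translate([462, 624, 0]) cube([149, 3492, 2830]);
translate([3313, 624, 0]) cube([149, 3492, 2830]);


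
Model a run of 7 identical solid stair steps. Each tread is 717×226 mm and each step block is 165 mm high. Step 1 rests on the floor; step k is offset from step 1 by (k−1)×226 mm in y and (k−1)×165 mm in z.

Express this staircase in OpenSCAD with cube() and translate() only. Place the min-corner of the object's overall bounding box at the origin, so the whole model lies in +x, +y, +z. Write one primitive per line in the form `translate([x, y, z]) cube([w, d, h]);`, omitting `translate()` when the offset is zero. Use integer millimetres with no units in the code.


cube([717, 226, 165]);
translate([0, 226, 165]) cube([717, 226, 165]);
translate([0, 452, 330]) cube([717, 226, 165]);
translate([0, 678, 495]) cube([717, 226, 165]);
translate([0, 904, 660]) cube([717, 226, 165]);
translate([0, 1130, 825]) cube([717, 226, 165]);
translate([0, 1356, 990]) cube([717, 226, 165]);


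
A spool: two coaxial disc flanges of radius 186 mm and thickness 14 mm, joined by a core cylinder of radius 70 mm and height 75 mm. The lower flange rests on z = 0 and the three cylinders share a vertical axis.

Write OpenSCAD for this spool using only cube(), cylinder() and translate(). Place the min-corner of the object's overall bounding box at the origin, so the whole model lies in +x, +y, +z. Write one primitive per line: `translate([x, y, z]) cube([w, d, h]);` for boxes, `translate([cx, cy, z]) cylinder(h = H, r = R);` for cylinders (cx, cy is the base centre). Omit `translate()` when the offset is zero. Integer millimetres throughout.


translate([186, 186, 0]) cylinder(h = 14, r = 186);
translate([186, 186, 14]) cylinder(h = 75, r = 70);
translate([186, 186, 89]) cylinder(h = 14, r = 186);


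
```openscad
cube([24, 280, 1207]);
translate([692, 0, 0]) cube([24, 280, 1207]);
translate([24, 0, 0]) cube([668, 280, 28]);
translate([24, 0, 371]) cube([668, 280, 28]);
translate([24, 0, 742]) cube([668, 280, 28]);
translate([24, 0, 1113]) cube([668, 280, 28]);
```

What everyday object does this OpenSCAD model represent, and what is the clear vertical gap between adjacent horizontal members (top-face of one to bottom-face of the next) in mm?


A bookshelf. The clear shelf gap is 343 mm.

Two tall side panels with 4 horizontal boards between them — a bookshelf. The first two shelf undersides are at z = 0 and z = 371; with shelf thickness 28, the clear gap is 371 − 0 − 28 = 343 mm.


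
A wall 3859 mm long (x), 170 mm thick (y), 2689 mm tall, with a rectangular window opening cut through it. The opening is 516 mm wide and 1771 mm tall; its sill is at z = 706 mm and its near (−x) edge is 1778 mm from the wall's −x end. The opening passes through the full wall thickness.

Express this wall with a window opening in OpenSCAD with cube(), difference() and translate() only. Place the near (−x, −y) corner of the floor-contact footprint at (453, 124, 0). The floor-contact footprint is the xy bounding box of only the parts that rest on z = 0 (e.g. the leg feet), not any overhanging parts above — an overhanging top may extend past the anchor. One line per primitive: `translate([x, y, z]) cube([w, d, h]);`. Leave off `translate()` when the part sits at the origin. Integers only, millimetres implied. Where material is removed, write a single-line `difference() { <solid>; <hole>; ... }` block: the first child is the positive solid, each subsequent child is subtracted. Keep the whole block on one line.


difference() { translate([453, 124, 0]) cube([3859, 170, 2689]); translate([2231, 124, 706]) cube([516, 170, 1771]); }


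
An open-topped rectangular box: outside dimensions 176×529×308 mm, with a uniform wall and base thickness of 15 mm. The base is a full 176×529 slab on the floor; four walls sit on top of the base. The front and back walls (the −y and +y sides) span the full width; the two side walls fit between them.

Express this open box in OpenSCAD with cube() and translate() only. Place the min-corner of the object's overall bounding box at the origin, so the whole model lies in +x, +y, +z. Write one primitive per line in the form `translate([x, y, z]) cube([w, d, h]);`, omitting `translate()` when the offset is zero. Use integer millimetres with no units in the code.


cube([176, 529, 15]);
translate([0, 0, 15]) cube([176, 15, 293]);
translate([0, 514, 15]) cube([176, 15, 293]);
translate([0, 15, 15]) cube([15, 499, 293]);
translate([161, 15, 15]) cube([15, 499, 293]);


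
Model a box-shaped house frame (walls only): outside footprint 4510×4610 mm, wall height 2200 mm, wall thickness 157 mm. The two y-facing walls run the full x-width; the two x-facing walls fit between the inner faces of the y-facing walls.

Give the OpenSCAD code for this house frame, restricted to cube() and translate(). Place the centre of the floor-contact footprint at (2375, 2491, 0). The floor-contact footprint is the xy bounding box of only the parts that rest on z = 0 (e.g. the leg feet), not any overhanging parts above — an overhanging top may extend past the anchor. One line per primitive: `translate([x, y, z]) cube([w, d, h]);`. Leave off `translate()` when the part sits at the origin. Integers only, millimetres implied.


translate([120, 186, 0]) cube([4510, 157, 2200]);
translate([120, 4639, 0]) cube([4510, 157, 2200]);
translate([120, 343, 0]) cube([157, 4296, 2200]);
translate([4473, 343, 0]) cube([157, 4296, 2200]);


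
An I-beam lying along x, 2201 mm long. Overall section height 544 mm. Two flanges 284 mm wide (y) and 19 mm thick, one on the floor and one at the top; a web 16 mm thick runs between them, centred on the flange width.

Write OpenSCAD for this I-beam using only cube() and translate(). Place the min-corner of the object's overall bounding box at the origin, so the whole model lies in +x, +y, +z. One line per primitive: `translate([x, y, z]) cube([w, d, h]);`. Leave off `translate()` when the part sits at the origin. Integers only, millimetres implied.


cube([2201, 284, 19]);
translate([0, 134, 19]) cube([2201, 16, 506]);
translate([0, 0, 525]) cube([2201, 284, 19]);


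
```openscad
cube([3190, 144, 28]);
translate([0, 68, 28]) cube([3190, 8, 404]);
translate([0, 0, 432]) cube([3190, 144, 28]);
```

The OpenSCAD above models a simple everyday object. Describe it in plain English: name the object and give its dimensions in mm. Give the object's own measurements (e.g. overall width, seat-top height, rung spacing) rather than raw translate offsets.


An I-beam lying along x, 3190 mm long. Overall section height 460 mm. Two flanges 144 mm wide (y) and 28 mm thick, one on the floor and one at the top; a web 8 mm thick runs between them, centred on the flange width.


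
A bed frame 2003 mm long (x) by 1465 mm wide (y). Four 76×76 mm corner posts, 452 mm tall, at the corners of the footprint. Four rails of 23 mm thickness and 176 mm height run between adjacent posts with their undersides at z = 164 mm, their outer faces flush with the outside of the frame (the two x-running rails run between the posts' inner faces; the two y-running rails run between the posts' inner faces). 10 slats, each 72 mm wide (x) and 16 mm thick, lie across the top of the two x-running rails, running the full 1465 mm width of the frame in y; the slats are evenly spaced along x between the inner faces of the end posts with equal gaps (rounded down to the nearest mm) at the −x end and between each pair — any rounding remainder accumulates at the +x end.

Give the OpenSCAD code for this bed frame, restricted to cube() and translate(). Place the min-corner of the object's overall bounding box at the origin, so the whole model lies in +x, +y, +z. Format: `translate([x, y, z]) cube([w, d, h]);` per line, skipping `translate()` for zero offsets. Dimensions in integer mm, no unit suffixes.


// slat z = rail_z + rail_h = 164 + 176 = 340
// slat gap = ⌊(1851 − 10·72) / 11⌋ = 102
cube([76, 76, 452]);
translate([0, 1389, 0]) cube([76, 76, 452]);
translate([1927, 0, 0]) cube([76, 76, 452]);
translate([1927, 1389, 0]) cube([76, 76, 452]);
translate([76, 0, 164]) cube([1851, 23, 176]);
translate([76, 1442, 164]) cube([1851, 23, 176]);
translate([0, 76, 164]) cube([23, 1313, 176]);
translate([1980, 76, 164]) cube([23, 1313, 176]);
translate([178, 0, 340]) cube([72, 1465, 16]);
translate([352, 0, 340]) cube([72, 1465, 16]);
translate([526, 0, 340]) cube([72, 1465, 16]);
translate([700, 0, 340]) cube([72, 1465, 16]);
translate([874, 0, 340]) cube([72, 1465, 16]);
translate([1048, 0, 340]) cube([72, 1465, 16]);
translate([1222, 0, 340]) cube([72, 1465, 16]);
translate([1396, 0, 340]) cube([72, 1465, 16]);
translate([1570, 0, 340]) cube([72, 1465, 16]);
translate([1744, 0, 340]) cube([72, 1465, 16]);


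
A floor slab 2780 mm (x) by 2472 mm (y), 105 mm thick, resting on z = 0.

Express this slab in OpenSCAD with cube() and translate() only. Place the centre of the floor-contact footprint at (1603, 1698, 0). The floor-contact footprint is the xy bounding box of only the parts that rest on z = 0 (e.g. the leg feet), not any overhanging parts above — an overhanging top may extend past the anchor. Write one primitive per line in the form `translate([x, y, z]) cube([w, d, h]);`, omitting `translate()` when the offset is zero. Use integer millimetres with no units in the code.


translate([213, 462, 0]) cube([2780, 2472, 105]);


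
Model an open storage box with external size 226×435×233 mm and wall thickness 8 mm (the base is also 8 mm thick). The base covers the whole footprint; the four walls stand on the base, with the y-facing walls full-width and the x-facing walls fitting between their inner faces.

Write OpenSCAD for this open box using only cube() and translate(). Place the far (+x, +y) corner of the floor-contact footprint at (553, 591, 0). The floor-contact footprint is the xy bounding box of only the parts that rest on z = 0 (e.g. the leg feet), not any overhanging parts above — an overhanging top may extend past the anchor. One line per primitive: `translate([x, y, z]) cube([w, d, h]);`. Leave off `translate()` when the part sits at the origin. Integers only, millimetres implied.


translate([327, 156, 0]) cube([226, 435, 8]);
translate([327, 156, 8]) cube([226, 8, 225]);
translate([327, 583, 8]) cube([226, 8, 225]);
translate([327, 164, 8]) cube([8, 419, 225]);
translate([545, 164, 8]) cube([8, 419, 225]);


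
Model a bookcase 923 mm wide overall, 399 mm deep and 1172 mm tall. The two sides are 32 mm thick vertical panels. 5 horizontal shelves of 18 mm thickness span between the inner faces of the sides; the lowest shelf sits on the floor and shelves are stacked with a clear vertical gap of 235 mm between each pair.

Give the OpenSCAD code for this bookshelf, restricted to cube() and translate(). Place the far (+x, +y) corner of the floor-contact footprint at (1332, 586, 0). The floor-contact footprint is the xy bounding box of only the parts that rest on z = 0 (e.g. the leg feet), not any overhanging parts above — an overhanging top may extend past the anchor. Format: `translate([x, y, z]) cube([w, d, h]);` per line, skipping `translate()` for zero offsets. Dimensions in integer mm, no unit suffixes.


translate([409, 187, 0]) cube([32, 399, 1172]);
translate([1300, 187, 0]) cube([32, 399, 1172]);
translate([441, 187, 0]) cube([859, 399, 18]);
translate([441, 187, 253]) cube([859, 399, 18]);
translate([441, 187, 506]) cube([859, 399, 18]);
translate([441, 187, 759]) cube([859, 399, 18]);
translate([441, 187, 1012]) cube([859, 399, 18]);


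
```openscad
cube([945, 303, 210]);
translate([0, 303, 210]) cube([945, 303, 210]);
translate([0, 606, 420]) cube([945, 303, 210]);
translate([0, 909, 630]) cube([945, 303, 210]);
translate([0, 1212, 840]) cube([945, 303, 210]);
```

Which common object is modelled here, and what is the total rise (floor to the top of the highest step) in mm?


A staircase. The total rise is 1050 mm.

5 identical blocks, each offset up and back from the previous — a staircase. Each step is 210 mm tall and there are 5 of them, so the total rise is 5 × 210 = 1050 mm.


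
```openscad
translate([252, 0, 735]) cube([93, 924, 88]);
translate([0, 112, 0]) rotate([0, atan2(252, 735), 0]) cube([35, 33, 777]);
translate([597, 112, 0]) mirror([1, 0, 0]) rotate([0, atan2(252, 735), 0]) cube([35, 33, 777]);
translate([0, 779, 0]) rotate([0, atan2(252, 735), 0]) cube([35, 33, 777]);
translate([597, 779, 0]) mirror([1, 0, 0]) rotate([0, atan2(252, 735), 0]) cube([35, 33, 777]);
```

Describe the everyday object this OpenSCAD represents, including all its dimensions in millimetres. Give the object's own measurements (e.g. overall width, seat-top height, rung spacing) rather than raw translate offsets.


A sawhorse. A 93×924×88 mm beam (x, y, z) sits on two A-frame leg pairs. Each pair is two raked legs of 35×33 mm section (33 mm along y) splaying symmetrically in x. Each leg rises 735 mm vertically over 252 mm of horizontal reach and is 777 mm long along its own axis. Every leg's outer bottom edge rests on the floor and its outer top edge meets a bottom edge of the beam — the left legs (tilting toward +x) meet the beam's −x bottom edge, the right legs (their mirror images, tilting toward −x) meet its +x bottom edge — so the leg tops tuck under the beam, the beam's underside is 735 mm above the floor, and the feet are 597 mm apart outside-to-outside with the beam centred between them. The two leg pairs are set in 112 mm from either end of the beam.


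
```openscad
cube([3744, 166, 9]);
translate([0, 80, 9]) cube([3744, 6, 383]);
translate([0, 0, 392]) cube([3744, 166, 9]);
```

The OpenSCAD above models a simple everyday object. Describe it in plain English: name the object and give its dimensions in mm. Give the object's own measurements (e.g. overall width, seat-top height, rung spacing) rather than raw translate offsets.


An I-beam lying along x, 3744 mm long. Overall section height 401 mm. Two flanges 166 mm wide (y) and 9 mm thick, one on the floor and one at the top; a web 6 mm thick runs between them, centred on the flange width.


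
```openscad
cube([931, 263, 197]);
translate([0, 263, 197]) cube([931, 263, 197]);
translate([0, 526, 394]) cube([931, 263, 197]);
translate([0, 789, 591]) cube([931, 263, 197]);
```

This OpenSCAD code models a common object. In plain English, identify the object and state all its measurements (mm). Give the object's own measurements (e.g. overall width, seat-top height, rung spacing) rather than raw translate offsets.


A straight staircase of 4 solid steps. Each step is 931 mm wide (x), 263 mm deep (y, the going) and 197 mm tall (the rise). The first step rests on the floor; each subsequent step sits one going further in +y and one rise higher in +z, directly behind and above the previous step with no overlap.


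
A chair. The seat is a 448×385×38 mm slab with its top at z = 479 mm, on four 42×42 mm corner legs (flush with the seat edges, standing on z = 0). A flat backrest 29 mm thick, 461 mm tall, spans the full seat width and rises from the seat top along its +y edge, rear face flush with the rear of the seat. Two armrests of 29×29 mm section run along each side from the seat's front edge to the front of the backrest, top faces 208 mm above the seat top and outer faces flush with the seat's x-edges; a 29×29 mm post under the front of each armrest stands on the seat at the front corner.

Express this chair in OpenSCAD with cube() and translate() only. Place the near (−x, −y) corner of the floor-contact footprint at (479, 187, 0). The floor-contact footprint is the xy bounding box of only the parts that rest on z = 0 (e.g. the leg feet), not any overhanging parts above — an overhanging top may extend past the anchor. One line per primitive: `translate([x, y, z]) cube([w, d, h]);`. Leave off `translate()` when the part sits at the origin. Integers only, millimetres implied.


translate([479, 187, 441]) cube([448, 385, 38]);
translate([479, 187, 0]) cube([42, 42, 441]);
translate([885, 187, 0]) cube([42, 42, 441]);
translate([479, 530, 0]) cube([42, 42, 441]);
translate([885, 530, 0]) cube([42, 42, 441]);
translate([479, 543, 479]) cube([448, 29, 461]);
translate([479, 187, 658]) cube([29, 356, 29]);
translate([898, 187, 658]) cube([29, 356, 29]);
translate([479, 187, 479]) cube([29, 29, 179]);
translate([898, 187, 479]) cube([29, 29, 179]);


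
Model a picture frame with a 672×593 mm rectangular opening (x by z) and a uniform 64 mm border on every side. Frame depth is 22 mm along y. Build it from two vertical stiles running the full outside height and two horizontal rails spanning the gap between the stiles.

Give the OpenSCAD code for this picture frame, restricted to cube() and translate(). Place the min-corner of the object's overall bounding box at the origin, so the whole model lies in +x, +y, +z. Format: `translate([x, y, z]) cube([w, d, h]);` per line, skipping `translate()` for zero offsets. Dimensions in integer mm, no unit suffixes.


cube([64, 22, 721]);
translate([736, 0, 0]) cube([64, 22, 721]);
translate([64, 0, 0]) cube([672, 22, 64]);
translate([64, 0, 657]) cube([672, 22, 64]);


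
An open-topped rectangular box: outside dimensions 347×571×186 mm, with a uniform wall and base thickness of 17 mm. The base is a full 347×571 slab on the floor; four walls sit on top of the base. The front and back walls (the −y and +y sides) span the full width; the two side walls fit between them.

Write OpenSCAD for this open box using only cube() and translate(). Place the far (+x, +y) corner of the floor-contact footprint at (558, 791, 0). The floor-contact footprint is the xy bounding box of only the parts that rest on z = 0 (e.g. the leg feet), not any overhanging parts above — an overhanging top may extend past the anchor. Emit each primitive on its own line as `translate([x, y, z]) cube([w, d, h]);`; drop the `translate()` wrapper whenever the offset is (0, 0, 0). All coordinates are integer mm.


translate([211, 220, 0]) cube([347, 571, 17]);
translate([211, 220, 17]) cube([347, 17, 169]);
translate([211, 774, 17]) cube([347, 17, 169]);
translate([211, 237, 17]) cube([17, 537, 169]);
translate([541, 237, 17]) cube([17, 537, 169]);


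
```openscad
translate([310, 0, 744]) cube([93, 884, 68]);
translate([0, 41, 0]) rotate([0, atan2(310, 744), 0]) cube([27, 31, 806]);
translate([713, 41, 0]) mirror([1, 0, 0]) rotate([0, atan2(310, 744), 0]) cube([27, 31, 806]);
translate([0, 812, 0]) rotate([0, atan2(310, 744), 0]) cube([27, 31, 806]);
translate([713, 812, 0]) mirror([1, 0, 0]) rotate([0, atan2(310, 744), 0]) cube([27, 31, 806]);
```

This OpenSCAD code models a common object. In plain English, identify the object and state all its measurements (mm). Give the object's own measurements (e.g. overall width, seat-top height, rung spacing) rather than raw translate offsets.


A sawhorse. A 93×884×68 mm beam (x, y, z) sits on two A-frame leg pairs. Each pair is two raked legs of 27×31 mm section (31 mm along y) splaying symmetrically in x. Each leg rises 744 mm vertically over 310 mm of horizontal reach and is 806 mm long along its own axis. Every leg's outer bottom edge rests on the floor and its outer top edge meets a bottom edge of the beam — the left legs (tilting toward +x) meet the beam's −x bottom edge, the right legs (their mirror images, tilting toward −x) meet its +x bottom edge — so the leg tops tuck under the beam, the beam's underside is 744 mm above the floor, and the feet are 713 mm apart outside-to-outside with the beam centred between them. The two leg pairs are set in 41 mm from either end of the beam.
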